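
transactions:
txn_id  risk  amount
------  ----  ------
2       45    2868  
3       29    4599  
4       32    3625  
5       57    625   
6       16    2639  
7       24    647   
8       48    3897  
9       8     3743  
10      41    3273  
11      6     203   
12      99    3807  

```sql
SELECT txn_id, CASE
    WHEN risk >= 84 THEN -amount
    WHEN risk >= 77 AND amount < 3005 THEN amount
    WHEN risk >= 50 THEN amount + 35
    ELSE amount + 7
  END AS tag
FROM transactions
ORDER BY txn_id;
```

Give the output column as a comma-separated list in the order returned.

txn_id=2: ELSE → 2875
txn_id=3: ELSE → 4606
txn_id=4: ELSE → 3632
txn_id=5: risk >= 50 → 660
txn_id=6: ELSE → 2646
txn_id=7: ELSE → 654
txn_id=8: ELSE → 3904
txn_id=9: ELSE → 3750
txn_id=10: ELSE → 3280
txn_id=11: ELSE → 210
txn_id=12: risk >= 84 → -3807

2875, 4606, 3632, 660, 2646, 654, 3904, 3750, 3280, 210, -3807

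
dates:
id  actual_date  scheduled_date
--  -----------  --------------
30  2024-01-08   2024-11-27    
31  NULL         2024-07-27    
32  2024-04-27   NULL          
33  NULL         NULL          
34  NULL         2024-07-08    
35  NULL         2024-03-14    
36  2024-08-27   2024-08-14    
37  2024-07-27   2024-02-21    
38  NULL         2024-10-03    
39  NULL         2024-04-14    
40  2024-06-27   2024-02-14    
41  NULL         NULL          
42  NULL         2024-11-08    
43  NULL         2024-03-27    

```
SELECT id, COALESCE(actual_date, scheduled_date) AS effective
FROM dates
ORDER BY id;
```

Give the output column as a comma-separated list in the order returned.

id=30: actual_date=2024-01-08 → 2024-01-08
id=31: actual_date=NULL, scheduled_date=2024-07-27 → 2024-07-27
id=32: actual_date=2024-04-27 → 2024-04-27
id=33: actual_date=NULL, scheduled_date=NULL (all NULL) → NULL
id=34: actual_date=NULL, scheduled_date=2024-07-08 → 2024-07-08
id=35: actual_date=NULL, scheduled_date=2024-03-14 → 2024-03-14
id=36: actual_date=2024-08-27 → 2024-08-27
id=37: actual_date=2024-07-27 → 2024-07-27
id=38: actual_date=NULL, scheduled_date=2024-10-03 → 2024-10-03
id=39: actual_date=NULL, scheduled_date=2024-04-14 → 2024-04-14
id=40: actual_date=2024-06-27 → 2024-06-27
id=41: actual_date=NULL, scheduled_date=NULL (all NULL) → NULL
id=42: actual_date=NULL, scheduled_date=2024-11-08 → 2024-11-08
id=43: actual_date=NULL, scheduled_date=2024-03-27 → 2024-03-27

2024-01-08, 2024-07-27, 2024-04-27, NULL, 2024-07-08, 2024-03-14, 2024-08-27, 2024-07-27, 2024-10-03, 2024-04-14, 2024-06-27, NULL, 2024-11-08, 2024-03-27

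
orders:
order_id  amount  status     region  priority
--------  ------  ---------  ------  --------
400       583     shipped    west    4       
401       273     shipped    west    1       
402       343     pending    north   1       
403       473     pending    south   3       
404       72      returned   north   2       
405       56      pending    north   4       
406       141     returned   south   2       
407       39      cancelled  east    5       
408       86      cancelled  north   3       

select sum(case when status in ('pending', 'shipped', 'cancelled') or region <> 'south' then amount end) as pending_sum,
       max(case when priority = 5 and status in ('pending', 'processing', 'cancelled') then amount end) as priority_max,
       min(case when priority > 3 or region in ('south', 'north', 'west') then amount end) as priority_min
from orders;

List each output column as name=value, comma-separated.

pending_sum=1925, priority_max=39, priority_min=39

[pending_sum: status in ('pending', 'shipped', 'cancelled') or region <> 'south']
order_id=400: ✓ → 583
order_id=401: ✓ → 273
order_id=402: ✓ → 343
order_id=403: ✓ → 473
order_id=404: ✓ → 72
order_id=405: ✓ → 56
order_id=406: ✗
order_id=407: ✓ → 39
order_id=408: ✓ → 86
pending_sum = 583 + 273 + 343 + 473 + 72 + 56 + 39 + 86 = 1925
—
[priority_max: priority = 5 and status in ('pending', 'processing', 'cancelled')]
order_id=400: ✗
order_id=401: ✗
order_id=402: ✗
order_id=403: ✗
order_id=404: ✗
order_id=405: ✗
order_id=406: ✗
order_id=407: ✓ → 39
order_id=408: ✗
priority_max = MAX(39) = 39
—
[priority_min: priority > 3 or region in ('south', 'north', 'west')]
order_id=400: ✓ → 583
order_id=401: ✓ → 273
order_id=402: ✓ → 343
order_id=403: ✓ → 473
order_id=404: ✓ → 72
order_id=405: ✓ → 56
order_id=406: ✓ → 141
order_id=407: ✓ → 39
order_id=408: ✓ → 86
priority_min = MIN(583, 273, 343, 473, 72, 56, 141, 39, 86) = 39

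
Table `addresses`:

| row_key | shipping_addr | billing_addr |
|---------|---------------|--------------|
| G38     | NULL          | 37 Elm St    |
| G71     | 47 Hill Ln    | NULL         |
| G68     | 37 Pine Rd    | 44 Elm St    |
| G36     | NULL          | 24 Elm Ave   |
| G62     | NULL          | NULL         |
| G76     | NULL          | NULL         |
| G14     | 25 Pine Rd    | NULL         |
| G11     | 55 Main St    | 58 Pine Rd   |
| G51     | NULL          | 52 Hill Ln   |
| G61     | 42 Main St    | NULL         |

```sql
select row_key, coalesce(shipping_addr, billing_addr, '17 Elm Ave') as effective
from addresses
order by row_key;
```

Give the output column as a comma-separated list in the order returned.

55 Main St, 25 Pine Rd, 24 Elm Ave, 37 Elm St, 52 Hill Ln, 42 Main St, 17 Elm Ave, 37 Pine Rd, 47 Hill Ln, 17 Elm Ave

row_key=G11: shipping_addr=55 Main St → 55 Main St
row_key=G14: shipping_addr=25 Pine Rd → 25 Pine Rd
row_key=G36: shipping_addr=NULL, billing_addr=24 Elm Ave → 24 Elm Ave
row_key=G38: shipping_addr=NULL, billing_addr=37 Elm St → 37 Elm St
row_key=G51: shipping_addr=NULL, billing_addr=52 Hill Ln → 52 Hill Ln
row_key=G61: shipping_addr=42 Main St → 42 Main St
row_key=G62: shipping_addr=NULL, billing_addr=NULL, → literal 17 Elm Ave → 17 Elm Ave
row_key=G68: shipping_addr=37 Pine Rd → 37 Pine Rd
row_key=G71: shipping_addr=47 Hill Ln → 47 Hill Ln
row_key=G76: shipping_addr=NULL, billing_addr=NULL, → literal 17 Elm Ave → 17 Elm Ave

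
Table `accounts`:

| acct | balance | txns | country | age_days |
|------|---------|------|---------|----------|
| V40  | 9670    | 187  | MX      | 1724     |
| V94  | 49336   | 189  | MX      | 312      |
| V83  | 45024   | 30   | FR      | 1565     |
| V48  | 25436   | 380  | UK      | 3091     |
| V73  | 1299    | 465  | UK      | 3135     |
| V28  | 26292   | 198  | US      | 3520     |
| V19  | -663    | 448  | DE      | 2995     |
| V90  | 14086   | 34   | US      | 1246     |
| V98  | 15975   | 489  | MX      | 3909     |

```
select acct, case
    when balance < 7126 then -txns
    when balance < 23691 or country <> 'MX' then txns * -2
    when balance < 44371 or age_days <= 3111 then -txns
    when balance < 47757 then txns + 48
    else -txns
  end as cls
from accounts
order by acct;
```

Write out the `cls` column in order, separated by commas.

-448, -396, -374, -760, -465, -60, -68, -189, -978

acct=V19: balance < 7126 → -448
acct=V28: balance < 23691 or country <> 'MX' → -396
acct=V40: balance < 23691 or country <> 'MX' → -374
acct=V48: balance < 23691 or country <> 'MX' → -760
acct=V73: balance < 7126 → -465
acct=V83: balance < 23691 or country <> 'MX' → -60
acct=V90: balance < 23691 or country <> 'MX' → -68
acct=V94: balance < 44371 or age_days <= 3111 → -189
acct=V98: balance < 23691 or country <> 'MX' → -978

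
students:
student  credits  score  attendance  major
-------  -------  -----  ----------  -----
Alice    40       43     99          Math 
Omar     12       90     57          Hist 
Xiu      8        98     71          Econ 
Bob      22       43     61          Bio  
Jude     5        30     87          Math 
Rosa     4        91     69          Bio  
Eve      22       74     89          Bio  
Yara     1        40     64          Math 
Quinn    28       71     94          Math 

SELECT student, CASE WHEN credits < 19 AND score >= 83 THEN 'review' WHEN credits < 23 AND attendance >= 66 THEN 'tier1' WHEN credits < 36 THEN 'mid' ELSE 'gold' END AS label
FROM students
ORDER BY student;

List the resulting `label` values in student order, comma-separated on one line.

student=Alice: ELSE → gold
student=Bob: credits < 36 → mid
student=Eve: credits < 23 AND attendance >= 66 → tier1
student=Jude: credits < 23 AND attendance >= 66 → tier1
student=Omar: credits < 19 AND score >= 83 → review
student=Quinn: credits < 36 → mid
student=Rosa: credits < 19 AND score >= 83 → review
student=Xiu: credits < 19 AND score >= 83 → review
student=Yara: credits < 36 → mid

gold, mid, tier1, tier1, review, mid, review, review, mid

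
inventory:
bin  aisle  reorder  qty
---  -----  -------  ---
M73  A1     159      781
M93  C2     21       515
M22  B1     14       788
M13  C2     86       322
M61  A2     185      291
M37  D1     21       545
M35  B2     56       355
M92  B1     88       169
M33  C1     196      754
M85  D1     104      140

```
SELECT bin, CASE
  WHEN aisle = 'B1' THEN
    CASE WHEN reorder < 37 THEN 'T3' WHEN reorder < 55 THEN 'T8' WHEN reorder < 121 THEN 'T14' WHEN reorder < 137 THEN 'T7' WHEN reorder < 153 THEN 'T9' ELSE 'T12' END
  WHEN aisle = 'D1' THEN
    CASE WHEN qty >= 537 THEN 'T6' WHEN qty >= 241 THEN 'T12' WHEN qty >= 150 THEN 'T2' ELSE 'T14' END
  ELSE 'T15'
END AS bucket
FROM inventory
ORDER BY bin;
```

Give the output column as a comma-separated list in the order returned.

T15, T3, T15, T15, T6, T15, T15, T14, T14, T15

bin=M13: aisle='C2' → outer ELSE → T15
bin=M22: aisle='B1' → inner[reorder < 37] → T3
bin=M33: aisle='C1' → outer ELSE → T15
bin=M35: aisle='B2' → outer ELSE → T15
bin=M37: aisle='D1' → inner[qty >= 537] → T6
bin=M61: aisle='A2' → outer ELSE → T15
bin=M73: aisle='A1' → outer ELSE → T15
bin=M85: aisle='D1' → inner[ELSE] → T14
bin=M92: aisle='B1' → inner[reorder < 121] → T14
bin=M93: aisle='C2' → outer ELSE → T15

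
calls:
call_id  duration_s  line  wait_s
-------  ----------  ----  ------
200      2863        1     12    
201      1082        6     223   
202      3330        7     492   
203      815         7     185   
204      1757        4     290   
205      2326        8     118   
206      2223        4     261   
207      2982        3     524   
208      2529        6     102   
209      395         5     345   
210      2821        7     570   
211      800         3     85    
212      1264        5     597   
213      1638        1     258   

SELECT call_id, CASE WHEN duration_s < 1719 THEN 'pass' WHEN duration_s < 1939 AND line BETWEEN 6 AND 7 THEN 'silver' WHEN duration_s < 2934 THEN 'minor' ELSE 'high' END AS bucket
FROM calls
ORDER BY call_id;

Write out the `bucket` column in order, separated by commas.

call_id=200: duration_s < 2934 → minor
call_id=201: duration_s < 1719 → pass
call_id=202: ELSE → high
call_id=203: duration_s < 1719 → pass
call_id=204: duration_s < 2934 → minor
call_id=205: duration_s < 2934 → minor
call_id=206: duration_s < 2934 → minor
call_id=207: ELSE → high
call_id=208: duration_s < 2934 → minor
call_id=209: duration_s < 1719 → pass
call_id=210: duration_s < 2934 → minor
call_id=211: duration_s < 1719 → pass
call_id=212: duration_s < 1719 → pass
call_id=213: duration_s < 1719 → pass

minor, pass, high, pass, minor, minor, minor, high, minor, pass, minor, pass, pass, pass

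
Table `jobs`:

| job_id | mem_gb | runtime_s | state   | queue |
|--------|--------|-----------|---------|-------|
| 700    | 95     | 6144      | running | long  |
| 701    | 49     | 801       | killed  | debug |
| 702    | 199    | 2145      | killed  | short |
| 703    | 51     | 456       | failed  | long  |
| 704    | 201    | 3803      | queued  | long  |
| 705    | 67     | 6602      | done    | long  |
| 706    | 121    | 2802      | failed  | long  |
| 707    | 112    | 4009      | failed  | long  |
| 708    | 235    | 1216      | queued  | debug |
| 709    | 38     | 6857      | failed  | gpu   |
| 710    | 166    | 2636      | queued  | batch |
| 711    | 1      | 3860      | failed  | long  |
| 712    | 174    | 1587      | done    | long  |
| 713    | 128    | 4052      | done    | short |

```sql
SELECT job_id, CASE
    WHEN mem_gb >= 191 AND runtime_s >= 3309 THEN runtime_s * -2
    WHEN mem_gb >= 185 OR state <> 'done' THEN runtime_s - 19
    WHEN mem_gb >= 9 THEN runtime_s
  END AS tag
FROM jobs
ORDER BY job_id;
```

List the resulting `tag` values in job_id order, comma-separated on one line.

6125, 782, 2126, 437, -7606, 6602, 2783, 3990, 1197, 6838, 2617, 3841, 1587, 4052

job_id=700: mem_gb >= 185 OR state <> 'done' → 6125
job_id=701: mem_gb >= 185 OR state <> 'done' → 782
job_id=702: mem_gb >= 185 OR state <> 'done' → 2126
job_id=703: mem_gb >= 185 OR state <> 'done' → 437
job_id=704: mem_gb >= 191 AND runtime_s >= 3309 → -7606
job_id=705: mem_gb >= 9 → 6602
job_id=706: mem_gb >= 185 OR state <> 'done' → 2783
job_id=707: mem_gb >= 185 OR state <> 'done' → 3990
job_id=708: mem_gb >= 185 OR state <> 'done' → 1197
job_id=709: mem_gb >= 185 OR state <> 'done' → 6838
job_id=710: mem_gb >= 185 OR state <> 'done' → 2617
job_id=711: mem_gb >= 185 OR state <> 'done' → 3841
job_id=712: mem_gb >= 9 → 1587
job_id=713: mem_gb >= 9 → 4052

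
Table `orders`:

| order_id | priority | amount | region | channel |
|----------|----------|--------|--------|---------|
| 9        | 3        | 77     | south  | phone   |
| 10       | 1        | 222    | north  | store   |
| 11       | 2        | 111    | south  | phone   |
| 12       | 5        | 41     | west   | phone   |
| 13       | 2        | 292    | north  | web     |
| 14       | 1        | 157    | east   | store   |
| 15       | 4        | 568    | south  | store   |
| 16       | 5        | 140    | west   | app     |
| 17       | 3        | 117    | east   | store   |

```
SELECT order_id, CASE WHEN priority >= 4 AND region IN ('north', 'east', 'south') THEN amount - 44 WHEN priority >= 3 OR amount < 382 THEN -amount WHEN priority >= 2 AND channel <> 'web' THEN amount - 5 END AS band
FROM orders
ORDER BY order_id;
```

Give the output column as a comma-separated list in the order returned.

order_id=9: priority >= 3 OR amount < 382 → -77
order_id=10: priority >= 3 OR amount < 382 → -222
order_id=11: priority >= 3 OR amount < 382 → -111
order_id=12: priority >= 3 OR amount < 382 → -41
order_id=13: priority >= 3 OR amount < 382 → -292
order_id=14: priority >= 3 OR amount < 382 → -157
order_id=15: priority >= 4 AND region IN ('north', 'east', 'south') → 524
order_id=16: priority >= 3 OR amount < 382 → -140
order_id=17: priority >= 3 OR amount < 382 → -117

-77, -222, -111, -41, -292, -157, 524, -140, -117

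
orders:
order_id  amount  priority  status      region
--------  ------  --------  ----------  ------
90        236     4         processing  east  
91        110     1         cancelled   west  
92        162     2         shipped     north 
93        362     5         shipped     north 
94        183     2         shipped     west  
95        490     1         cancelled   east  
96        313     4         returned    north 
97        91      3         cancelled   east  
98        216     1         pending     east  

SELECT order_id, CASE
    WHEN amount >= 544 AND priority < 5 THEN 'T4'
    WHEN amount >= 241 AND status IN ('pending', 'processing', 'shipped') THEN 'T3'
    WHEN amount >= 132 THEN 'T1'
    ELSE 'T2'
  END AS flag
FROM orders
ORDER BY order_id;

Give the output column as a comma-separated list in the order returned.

order_id=90: amount >= 132 → T1
order_id=91: ELSE → T2
order_id=92: amount >= 132 → T1
order_id=93: amount >= 241 AND status IN ('pending', 'processing', 'shipped') → T3
order_id=94: amount >= 132 → T1
order_id=95: amount >= 132 → T1
order_id=96: amount >= 132 → T1
order_id=97: ELSE → T2
order_id=98: amount >= 132 → T1

T1, T2, T1, T3, T1, T1, T1, T2, T1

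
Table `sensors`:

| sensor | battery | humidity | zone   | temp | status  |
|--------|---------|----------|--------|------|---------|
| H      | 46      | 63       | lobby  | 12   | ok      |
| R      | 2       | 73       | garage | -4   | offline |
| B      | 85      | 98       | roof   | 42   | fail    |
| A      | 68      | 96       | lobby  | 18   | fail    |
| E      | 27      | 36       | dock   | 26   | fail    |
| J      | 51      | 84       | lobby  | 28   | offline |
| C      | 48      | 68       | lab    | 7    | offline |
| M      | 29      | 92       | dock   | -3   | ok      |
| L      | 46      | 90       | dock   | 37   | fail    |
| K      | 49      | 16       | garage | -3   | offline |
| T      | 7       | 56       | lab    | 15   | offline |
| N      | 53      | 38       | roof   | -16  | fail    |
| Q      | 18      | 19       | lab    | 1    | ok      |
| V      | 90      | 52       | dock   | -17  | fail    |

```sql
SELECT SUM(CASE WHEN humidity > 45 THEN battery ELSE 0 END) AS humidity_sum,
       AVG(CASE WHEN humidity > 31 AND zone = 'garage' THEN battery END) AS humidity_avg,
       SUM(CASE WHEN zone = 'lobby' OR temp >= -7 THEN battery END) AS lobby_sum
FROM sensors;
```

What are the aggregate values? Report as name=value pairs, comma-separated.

humidity_sum=472, humidity_avg=2, lobby_sum=476

[humidity_sum: humidity > 45]
sensor=H: ✓ → 46
sensor=R: ✓ → 2
sensor=B: ✓ → 85
sensor=A: ✓ → 68
sensor=E: ✗
sensor=J: ✓ → 51
sensor=C: ✓ → 48
sensor=M: ✓ → 29
sensor=L: ✓ → 46
sensor=K: ✗
sensor=T: ✓ → 7
sensor=N: ✗
sensor=Q: ✗
sensor=V: ✓ → 90
humidity_sum = 46 + 2 + 85 + 68 + 51 + 48 + 29 + 46 + 7 + 90 = 472
—
[humidity_avg: humidity > 31 AND zone = 'garage']
sensor=H: ✗
sensor=R: ✓ → 2
sensor=B: ✗
sensor=A: ✗
sensor=E: ✗
sensor=J: ✗
sensor=C: ✗
sensor=M: ✗
sensor=L: ✗
sensor=K: ✗
sensor=T: ✗
sensor=N: ✗
sensor=Q: ✗
sensor=V: ✗
humidity_avg = 2
—
[lobby_sum: zone = 'lobby' OR temp >= -7]
sensor=H: ✓ → 46
sensor=R: ✓ → 2
sensor=B: ✓ → 85
sensor=A: ✓ → 68
sensor=E: ✓ → 27
sensor=J: ✓ → 51
sensor=C: ✓ → 48
sensor=M: ✓ → 29
sensor=L: ✓ → 46
sensor=K: ✓ → 49
sensor=T: ✓ → 7
sensor=N: ✗
sensor=Q: ✓ → 18
sensor=V: ✗
lobby_sum = 46 + 2 + 85 + 68 + 27 + 51 + 48 + 29 + 46 + 49 + 7 + 18 = 476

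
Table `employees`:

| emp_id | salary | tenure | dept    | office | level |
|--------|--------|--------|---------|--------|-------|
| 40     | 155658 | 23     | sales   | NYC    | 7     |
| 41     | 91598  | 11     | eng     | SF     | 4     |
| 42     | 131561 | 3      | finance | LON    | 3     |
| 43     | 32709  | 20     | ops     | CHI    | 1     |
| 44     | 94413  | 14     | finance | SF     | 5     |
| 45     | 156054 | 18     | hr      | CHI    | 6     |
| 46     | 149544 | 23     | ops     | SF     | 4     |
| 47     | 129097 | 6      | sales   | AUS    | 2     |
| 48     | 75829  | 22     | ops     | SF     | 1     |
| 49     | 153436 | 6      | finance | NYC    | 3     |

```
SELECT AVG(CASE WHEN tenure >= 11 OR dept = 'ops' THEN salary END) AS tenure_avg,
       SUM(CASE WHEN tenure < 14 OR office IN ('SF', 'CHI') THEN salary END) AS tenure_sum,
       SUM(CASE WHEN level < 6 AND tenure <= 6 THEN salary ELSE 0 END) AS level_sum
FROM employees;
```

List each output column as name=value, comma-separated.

tenure_avg=107972.1428571429, tenure_sum=1014241, level_sum=414094

[tenure_avg: tenure >= 11 OR dept = 'ops']
emp_id=40: ✓ → 155658
emp_id=41: ✓ → 91598
emp_id=42: ✗
emp_id=43: ✓ → 32709
emp_id=44: ✓ → 94413
emp_id=45: ✓ → 156054
emp_id=46: ✓ → 149544
emp_id=47: ✗
emp_id=48: ✓ → 75829
emp_id=49: ✗
tenure_avg = (155658 + 91598 + 32709 + 94413 + 156054 + 149544 + 75829) / 7 = 107972.1428571429
—
[tenure_sum: tenure < 14 OR office IN ('SF', 'CHI')]
emp_id=40: ✗
emp_id=41: ✓ → 91598
emp_id=42: ✓ → 131561
emp_id=43: ✓ → 32709
emp_id=44: ✓ → 94413
emp_id=45: ✓ → 156054
emp_id=46: ✓ → 149544
emp_id=47: ✓ → 129097
emp_id=48: ✓ → 75829
emp_id=49: ✓ → 153436
tenure_sum = 91598 + 131561 + 32709 + 94413 + 156054 + 149544 + 129097 + 75829 + 153436 = 1014241
—
[level_sum: level < 6 AND tenure <= 6]
emp_id=40: ✗
emp_id=41: ✗
emp_id=42: ✓ → 131561
emp_id=43: ✗
emp_id=44: ✗
emp_id=45: ✗
emp_id=46: ✗
emp_id=47: ✓ → 129097
emp_id=48: ✗
emp_id=49: ✓ → 153436
level_sum = 131561 + 129097 + 153436 = 414094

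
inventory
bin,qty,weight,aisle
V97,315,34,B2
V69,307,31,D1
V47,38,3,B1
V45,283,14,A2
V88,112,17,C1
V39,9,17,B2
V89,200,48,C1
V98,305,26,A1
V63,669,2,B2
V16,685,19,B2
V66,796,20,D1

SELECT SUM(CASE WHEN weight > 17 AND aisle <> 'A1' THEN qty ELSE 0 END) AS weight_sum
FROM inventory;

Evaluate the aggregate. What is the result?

2303

bin=V97: ✓ → 315
bin=V69: ✓ → 307
bin=V47: ✗
bin=V45: ✗
bin=V88: ✗
bin=V39: ✗
bin=V89: ✓ → 200
bin=V98: ✗
bin=V63: ✗
bin=V16: ✓ → 685
bin=V66: ✓ → 796
weight_sum = 315 + 307 + 200 + 685 + 796 = 2303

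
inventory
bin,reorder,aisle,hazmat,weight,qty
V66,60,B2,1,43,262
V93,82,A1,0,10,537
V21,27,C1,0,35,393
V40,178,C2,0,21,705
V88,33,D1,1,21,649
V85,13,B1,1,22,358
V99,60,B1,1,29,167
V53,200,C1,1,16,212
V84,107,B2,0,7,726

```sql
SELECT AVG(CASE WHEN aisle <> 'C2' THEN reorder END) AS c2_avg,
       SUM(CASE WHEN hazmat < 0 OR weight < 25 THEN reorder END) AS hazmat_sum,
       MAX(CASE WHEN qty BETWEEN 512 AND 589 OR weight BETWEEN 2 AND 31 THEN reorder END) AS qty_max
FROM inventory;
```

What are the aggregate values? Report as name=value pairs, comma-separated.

c2_avg=72.75, hazmat_sum=613, qty_max=200

[c2_avg: aisle <> 'C2']
bin=V66: ✓ → 60
bin=V93: ✓ → 82
bin=V21: ✓ → 27
bin=V40: ✗
bin=V88: ✓ → 33
bin=V85: ✓ → 13
bin=V99: ✓ → 60
bin=V53: ✓ → 200
bin=V84: ✓ → 107
c2_avg = (60 + 82 + 27 + 33 + 13 + 60 + 200 + 107) / 8 = 72.75
—
[hazmat_sum: hazmat < 0 OR weight < 25]
bin=V66: ✗
bin=V93: ✓ → 82
bin=V21: ✗
bin=V40: ✓ → 178
bin=V88: ✓ → 33
bin=V85: ✓ → 13
bin=V99: ✗
bin=V53: ✓ → 200
bin=V84: ✓ → 107
hazmat_sum = 82 + 178 + 33 + 13 + 200 + 107 = 613
—
[qty_max: qty BETWEEN 512 AND 589 OR weight BETWEEN 2 AND 31]
bin=V66: ✗
bin=V93: ✓ → 82
bin=V21: ✗
bin=V40: ✓ → 178
bin=V88: ✓ → 33
bin=V85: ✓ → 13
bin=V99: ✓ → 60
bin=V53: ✓ → 200
bin=V84: ✓ → 107
qty_max = MAX(82, 178, 33, 13, 60, 200, 107) = 200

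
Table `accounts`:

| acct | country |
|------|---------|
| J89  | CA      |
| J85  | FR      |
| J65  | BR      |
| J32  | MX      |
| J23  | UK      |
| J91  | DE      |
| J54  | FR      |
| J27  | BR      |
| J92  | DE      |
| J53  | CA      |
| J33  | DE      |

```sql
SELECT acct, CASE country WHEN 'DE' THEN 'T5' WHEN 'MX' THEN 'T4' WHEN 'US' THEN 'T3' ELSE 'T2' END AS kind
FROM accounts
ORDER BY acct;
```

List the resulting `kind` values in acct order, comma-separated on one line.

acct=J23: ELSE → T2
acct=J27: ELSE → T2
acct=J32: country='MX' → T4
acct=J33: country='DE' → T5
acct=J53: ELSE → T2
acct=J54: ELSE → T2
acct=J65: ELSE → T2
acct=J85: ELSE → T2
acct=J89: ELSE → T2
acct=J91: country='DE' → T5
acct=J92: country='DE' → T5

T2, T2, T4, T5, T2, T2, T2, T2, T2, T5, T5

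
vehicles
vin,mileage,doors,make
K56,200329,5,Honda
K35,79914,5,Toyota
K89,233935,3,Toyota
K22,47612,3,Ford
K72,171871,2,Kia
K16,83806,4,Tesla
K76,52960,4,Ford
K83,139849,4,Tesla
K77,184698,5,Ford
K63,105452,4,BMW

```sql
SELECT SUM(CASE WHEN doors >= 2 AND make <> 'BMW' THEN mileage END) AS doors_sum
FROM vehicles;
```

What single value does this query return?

1194974

vin=K56: ✓ → 200329
vin=K35: ✓ → 79914
vin=K89: ✓ → 233935
vin=K22: ✓ → 47612
vin=K72: ✓ → 171871
vin=K16: ✓ → 83806
vin=K76: ✓ → 52960
vin=K83: ✓ → 139849
vin=K77: ✓ → 184698
vin=K63: ✗
doors_sum = 200329 + 79914 + 233935 + 47612 + 171871 + 83806 + 52960 + 139849 + 184698 = 1194974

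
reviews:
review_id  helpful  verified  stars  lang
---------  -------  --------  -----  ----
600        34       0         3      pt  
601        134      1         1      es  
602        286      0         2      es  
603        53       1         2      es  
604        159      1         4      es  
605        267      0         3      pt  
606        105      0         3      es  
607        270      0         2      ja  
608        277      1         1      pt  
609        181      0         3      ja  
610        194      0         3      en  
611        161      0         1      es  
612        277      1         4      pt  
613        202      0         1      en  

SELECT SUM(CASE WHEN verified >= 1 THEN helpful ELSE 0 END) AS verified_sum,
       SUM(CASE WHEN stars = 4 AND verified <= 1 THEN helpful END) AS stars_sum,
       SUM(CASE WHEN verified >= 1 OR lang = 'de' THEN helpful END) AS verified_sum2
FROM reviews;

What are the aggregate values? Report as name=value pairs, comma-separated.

verified_sum=900, stars_sum=436, verified_sum2=900

[verified_sum: verified >= 1]
review_id=600: ✗
review_id=601: ✓ → 134
review_id=602: ✗
review_id=603: ✓ → 53
review_id=604: ✓ → 159
review_id=605: ✗
review_id=606: ✗
review_id=607: ✗
review_id=608: ✓ → 277
review_id=609: ✗
review_id=610: ✗
review_id=611: ✗
review_id=612: ✓ → 277
review_id=613: ✗
verified_sum = 134 + 53 + 159 + 277 + 277 = 900
—
[stars_sum: stars = 4 AND verified <= 1]
review_id=600: ✗
review_id=601: ✗
review_id=602: ✗
review_id=603: ✗
review_id=604: ✓ → 159
review_id=605: ✗
review_id=606: ✗
review_id=607: ✗
review_id=608: ✗
review_id=609: ✗
review_id=610: ✗
review_id=611: ✗
review_id=612: ✓ → 277
review_id=613: ✗
stars_sum = 159 + 277 = 436
—
[verified_sum2: verified >= 1 OR lang = 'de']
review_id=600: ✗
review_id=601: ✓ → 134
review_id=602: ✗
review_id=603: ✓ → 53
review_id=604: ✓ → 159
review_id=605: ✗
review_id=606: ✗
review_id=607: ✗
review_id=608: ✓ → 277
review_id=609: ✗
review_id=610: ✗
review_id=611: ✗
review_id=612: ✓ → 277
review_id=613: ✗
verified_sum2 = 134 + 53 + 159 + 277 + 277 = 900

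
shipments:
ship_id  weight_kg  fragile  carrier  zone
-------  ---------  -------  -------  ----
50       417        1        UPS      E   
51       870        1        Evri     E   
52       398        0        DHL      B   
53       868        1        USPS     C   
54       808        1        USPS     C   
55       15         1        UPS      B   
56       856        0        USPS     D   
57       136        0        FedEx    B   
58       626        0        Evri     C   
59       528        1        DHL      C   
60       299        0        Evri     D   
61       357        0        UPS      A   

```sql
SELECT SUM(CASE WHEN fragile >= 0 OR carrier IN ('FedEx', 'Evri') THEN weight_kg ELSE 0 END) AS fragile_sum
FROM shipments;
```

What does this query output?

6178

ship_id=50: ✓ → 417
ship_id=51: ✓ → 870
ship_id=52: ✓ → 398
ship_id=53: ✓ → 868
ship_id=54: ✓ → 808
ship_id=55: ✓ → 15
ship_id=56: ✓ → 856
ship_id=57: ✓ → 136
ship_id=58: ✓ → 626
ship_id=59: ✓ → 528
ship_id=60: ✓ → 299
ship_id=61: ✓ → 357
fragile_sum = 417 + 870 + 398 + 868 + 808 + 15 + 856 + 136 + 626 + 528 + 299 + 357 = 6178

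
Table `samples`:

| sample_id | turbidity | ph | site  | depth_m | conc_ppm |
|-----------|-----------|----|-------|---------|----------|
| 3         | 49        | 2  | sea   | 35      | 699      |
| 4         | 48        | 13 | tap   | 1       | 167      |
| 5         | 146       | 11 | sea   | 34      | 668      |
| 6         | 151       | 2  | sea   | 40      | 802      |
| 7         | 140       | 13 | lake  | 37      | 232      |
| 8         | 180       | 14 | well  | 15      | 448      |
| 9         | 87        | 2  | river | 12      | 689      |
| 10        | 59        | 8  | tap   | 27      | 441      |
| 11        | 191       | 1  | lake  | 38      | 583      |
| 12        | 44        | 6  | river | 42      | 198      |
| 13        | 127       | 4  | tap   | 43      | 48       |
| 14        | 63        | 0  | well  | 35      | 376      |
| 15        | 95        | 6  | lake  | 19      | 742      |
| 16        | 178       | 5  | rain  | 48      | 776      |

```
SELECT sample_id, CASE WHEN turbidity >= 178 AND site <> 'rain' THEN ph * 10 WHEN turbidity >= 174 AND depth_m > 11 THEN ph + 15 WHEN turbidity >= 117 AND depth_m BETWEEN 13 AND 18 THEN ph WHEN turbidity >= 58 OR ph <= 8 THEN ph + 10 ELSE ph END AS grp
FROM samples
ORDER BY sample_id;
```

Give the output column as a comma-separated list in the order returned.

sample_id=3: turbidity >= 58 OR ph <= 8 → 12
sample_id=4: ELSE → 13
sample_id=5: turbidity >= 58 OR ph <= 8 → 21
sample_id=6: turbidity >= 58 OR ph <= 8 → 12
sample_id=7: turbidity >= 58 OR ph <= 8 → 23
sample_id=8: turbidity >= 178 AND site <> 'rain' → 140
sample_id=9: turbidity >= 58 OR ph <= 8 → 12
sample_id=10: turbidity >= 58 OR ph <= 8 → 18
sample_id=11: turbidity >= 178 AND site <> 'rain' → 10
sample_id=12: turbidity >= 58 OR ph <= 8 → 16
sample_id=13: turbidity >= 58 OR ph <= 8 → 14
sample_id=14: turbidity >= 58 OR ph <= 8 → 10
sample_id=15: turbidity >= 58 OR ph <= 8 → 16
sample_id=16: turbidity >= 174 AND depth_m > 11 → 20

12, 13, 21, 12, 23, 140, 12, 18, 10, 16, 14, 10, 16, 20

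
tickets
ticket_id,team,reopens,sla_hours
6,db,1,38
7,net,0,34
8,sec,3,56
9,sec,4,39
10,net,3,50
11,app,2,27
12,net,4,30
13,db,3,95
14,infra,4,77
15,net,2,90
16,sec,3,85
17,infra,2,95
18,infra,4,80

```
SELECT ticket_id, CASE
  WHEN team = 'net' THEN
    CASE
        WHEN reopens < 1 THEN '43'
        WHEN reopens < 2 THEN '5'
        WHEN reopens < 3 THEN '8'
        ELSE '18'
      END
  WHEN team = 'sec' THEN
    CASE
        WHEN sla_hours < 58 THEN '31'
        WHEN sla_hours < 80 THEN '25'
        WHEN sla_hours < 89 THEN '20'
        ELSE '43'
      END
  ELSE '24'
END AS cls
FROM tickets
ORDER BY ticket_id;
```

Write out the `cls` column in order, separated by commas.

24, 43, 31, 31, 18, 24, 18, 24, 24, 8, 20, 24, 24

ticket_id=6: team='db' → outer ELSE → 24
ticket_id=7: team='net' → inner[reopens < 1] → 43
ticket_id=8: team='sec' → inner[sla_hours < 58] → 31
ticket_id=9: team='sec' → inner[sla_hours < 58] → 31
ticket_id=10: team='net' → inner[ELSE] → 18
ticket_id=11: team='app' → outer ELSE → 24
ticket_id=12: team='net' → inner[ELSE] → 18
ticket_id=13: team='db' → outer ELSE → 24
ticket_id=14: team='infra' → outer ELSE → 24
ticket_id=15: team='net' → inner[reopens < 3] → 8
ticket_id=16: team='sec' → inner[sla_hours < 89] → 20
ticket_id=17: team='infra' → outer ELSE → 24
ticket_id=18: team='infra' → outer ELSE → 24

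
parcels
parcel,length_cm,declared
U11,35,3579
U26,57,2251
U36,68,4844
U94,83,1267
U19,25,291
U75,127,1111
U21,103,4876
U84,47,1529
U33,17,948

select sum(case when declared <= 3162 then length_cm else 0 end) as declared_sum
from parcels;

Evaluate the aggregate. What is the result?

parcel=U11: ✗
parcel=U26: ✓ → 57
parcel=U36: ✗
parcel=U94: ✓ → 83
parcel=U19: ✓ → 25
parcel=U75: ✓ → 127
parcel=U21: ✗
parcel=U84: ✓ → 47
parcel=U33: ✓ → 17
declared_sum = 57 + 83 + 25 + 127 + 47 + 17 = 356

356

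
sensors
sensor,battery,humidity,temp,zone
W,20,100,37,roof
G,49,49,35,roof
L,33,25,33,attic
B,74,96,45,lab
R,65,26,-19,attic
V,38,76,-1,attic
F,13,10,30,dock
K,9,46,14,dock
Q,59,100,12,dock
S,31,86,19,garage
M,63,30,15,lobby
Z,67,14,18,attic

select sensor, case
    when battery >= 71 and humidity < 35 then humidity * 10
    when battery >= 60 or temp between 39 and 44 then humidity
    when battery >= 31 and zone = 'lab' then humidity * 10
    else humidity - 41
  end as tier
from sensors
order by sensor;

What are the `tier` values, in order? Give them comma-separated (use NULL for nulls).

sensor=B: battery >= 60 or temp between 39 and 44 → 96
sensor=F: ELSE → -31
sensor=G: ELSE → 8
sensor=K: ELSE → 5
sensor=L: ELSE → -16
sensor=M: battery >= 60 or temp between 39 and 44 → 30
sensor=Q: ELSE → 59
sensor=R: battery >= 60 or temp between 39 and 44 → 26
sensor=S: ELSE → 45
sensor=V: ELSE → 35
sensor=W: ELSE → 59
sensor=Z: battery >= 60 or temp between 39 and 44 → 14

96, -31, 8, 5, -16, 30, 59, 26, 45, 35, 59, 14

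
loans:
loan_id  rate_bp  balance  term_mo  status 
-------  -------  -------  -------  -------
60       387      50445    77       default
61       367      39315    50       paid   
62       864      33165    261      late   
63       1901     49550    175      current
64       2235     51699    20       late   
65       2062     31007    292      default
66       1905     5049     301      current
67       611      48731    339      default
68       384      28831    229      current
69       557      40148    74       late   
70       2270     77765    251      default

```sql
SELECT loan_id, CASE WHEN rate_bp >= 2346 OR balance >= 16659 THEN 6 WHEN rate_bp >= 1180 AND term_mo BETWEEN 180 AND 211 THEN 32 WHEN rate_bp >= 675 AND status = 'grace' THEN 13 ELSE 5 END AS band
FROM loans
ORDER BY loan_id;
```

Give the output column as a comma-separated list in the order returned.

6, 6, 6, 6, 6, 6, 5, 6, 6, 6, 6

loan_id=60: rate_bp >= 2346 OR balance >= 16659 → 6
loan_id=61: rate_bp >= 2346 OR balance >= 16659 → 6
loan_id=62: rate_bp >= 2346 OR balance >= 16659 → 6
loan_id=63: rate_bp >= 2346 OR balance >= 16659 → 6
loan_id=64: rate_bp >= 2346 OR balance >= 16659 → 6
loan_id=65: rate_bp >= 2346 OR balance >= 16659 → 6
loan_id=66: ELSE → 5
loan_id=67: rate_bp >= 2346 OR balance >= 16659 → 6
loan_id=68: rate_bp >= 2346 OR balance >= 16659 → 6
loan_id=69: rate_bp >= 2346 OR balance >= 16659 → 6
loan_id=70: rate_bp >= 2346 OR balance >= 16659 → 6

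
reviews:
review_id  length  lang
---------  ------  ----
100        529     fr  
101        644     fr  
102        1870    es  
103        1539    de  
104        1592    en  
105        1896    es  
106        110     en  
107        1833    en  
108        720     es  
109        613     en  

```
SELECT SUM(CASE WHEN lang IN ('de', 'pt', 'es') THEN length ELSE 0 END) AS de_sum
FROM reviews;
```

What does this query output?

6025

review_id=100: ✗
review_id=101: ✗
review_id=102: ✓ → 1870
review_id=103: ✓ → 1539
review_id=104: ✗
review_id=105: ✓ → 1896
review_id=106: ✗
review_id=107: ✗
review_id=108: ✓ → 720
review_id=109: ✗
de_sum = 1870 + 1539 + 1896 + 720 = 6025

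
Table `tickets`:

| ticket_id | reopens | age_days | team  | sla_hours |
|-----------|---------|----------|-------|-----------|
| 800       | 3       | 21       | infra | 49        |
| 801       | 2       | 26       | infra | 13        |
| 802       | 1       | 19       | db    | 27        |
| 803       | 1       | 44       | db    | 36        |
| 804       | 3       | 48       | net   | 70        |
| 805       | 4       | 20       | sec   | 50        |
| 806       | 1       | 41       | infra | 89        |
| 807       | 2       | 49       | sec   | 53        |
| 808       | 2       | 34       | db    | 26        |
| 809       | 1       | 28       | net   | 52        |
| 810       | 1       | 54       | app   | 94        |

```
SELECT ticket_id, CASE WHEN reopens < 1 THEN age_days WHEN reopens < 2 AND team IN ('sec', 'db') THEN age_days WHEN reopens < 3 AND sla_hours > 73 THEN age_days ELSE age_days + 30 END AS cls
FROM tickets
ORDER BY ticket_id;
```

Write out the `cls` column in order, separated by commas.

ticket_id=800: ELSE → 51
ticket_id=801: ELSE → 56
ticket_id=802: reopens < 2 AND team IN ('sec', 'db') → 19
ticket_id=803: reopens < 2 AND team IN ('sec', 'db') → 44
ticket_id=804: ELSE → 78
ticket_id=805: ELSE → 50
ticket_id=806: reopens < 3 AND sla_hours > 73 → 41
ticket_id=807: ELSE → 79
ticket_id=808: ELSE → 64
ticket_id=809: ELSE → 58
ticket_id=810: reopens < 3 AND sla_hours > 73 → 54

51, 56, 19, 44, 78, 50, 41, 79, 64, 58, 54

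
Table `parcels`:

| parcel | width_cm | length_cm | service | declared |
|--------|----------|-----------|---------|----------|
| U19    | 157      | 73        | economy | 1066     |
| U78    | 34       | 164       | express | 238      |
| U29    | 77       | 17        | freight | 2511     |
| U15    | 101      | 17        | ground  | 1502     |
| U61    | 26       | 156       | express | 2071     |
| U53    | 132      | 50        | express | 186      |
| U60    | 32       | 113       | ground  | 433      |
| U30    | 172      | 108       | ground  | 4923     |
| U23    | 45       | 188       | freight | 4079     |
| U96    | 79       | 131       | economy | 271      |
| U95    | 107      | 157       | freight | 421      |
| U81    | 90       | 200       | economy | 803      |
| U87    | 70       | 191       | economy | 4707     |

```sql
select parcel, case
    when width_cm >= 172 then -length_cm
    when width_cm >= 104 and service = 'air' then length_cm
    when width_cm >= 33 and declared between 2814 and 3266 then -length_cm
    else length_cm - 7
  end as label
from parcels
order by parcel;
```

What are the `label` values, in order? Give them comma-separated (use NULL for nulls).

parcel=U15: ELSE → 10
parcel=U19: ELSE → 66
parcel=U23: ELSE → 181
parcel=U29: ELSE → 10
parcel=U30: width_cm >= 172 → -108
parcel=U53: ELSE → 43
parcel=U60: ELSE → 106
parcel=U61: ELSE → 149
parcel=U78: ELSE → 157
parcel=U81: ELSE → 193
parcel=U87: ELSE → 184
parcel=U95: ELSE → 150
parcel=U96: ELSE → 124

10, 66, 181, 10, -108, 43, 106, 149, 157, 193, 184, 150, 124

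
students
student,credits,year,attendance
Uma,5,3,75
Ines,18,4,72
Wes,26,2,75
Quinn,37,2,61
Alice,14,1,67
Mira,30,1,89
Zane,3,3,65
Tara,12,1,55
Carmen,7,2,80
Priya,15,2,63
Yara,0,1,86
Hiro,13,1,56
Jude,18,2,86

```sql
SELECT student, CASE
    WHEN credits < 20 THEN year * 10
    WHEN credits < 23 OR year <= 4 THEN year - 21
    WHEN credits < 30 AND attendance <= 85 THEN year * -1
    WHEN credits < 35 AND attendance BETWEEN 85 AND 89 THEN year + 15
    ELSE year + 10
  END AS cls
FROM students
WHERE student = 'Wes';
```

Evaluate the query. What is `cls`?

student = Wes: credits=26, year=2, attendance=75.
credits < 20 → false
credits < 23 OR year <= 4 → true → -19

-19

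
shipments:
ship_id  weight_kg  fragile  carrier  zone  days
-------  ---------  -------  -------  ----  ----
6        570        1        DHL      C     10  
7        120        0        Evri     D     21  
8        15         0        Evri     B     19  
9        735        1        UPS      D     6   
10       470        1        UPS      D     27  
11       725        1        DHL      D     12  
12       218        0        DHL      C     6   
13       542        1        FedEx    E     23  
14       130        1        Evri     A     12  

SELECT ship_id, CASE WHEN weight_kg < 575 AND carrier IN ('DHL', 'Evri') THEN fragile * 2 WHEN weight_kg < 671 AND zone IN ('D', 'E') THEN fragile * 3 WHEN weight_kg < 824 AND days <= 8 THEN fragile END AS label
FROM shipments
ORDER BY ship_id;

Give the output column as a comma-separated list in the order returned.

2, 0, 0, 1, 3, NULL, 0, 3, 2

ship_id=6: weight_kg < 575 AND carrier IN ('DHL', 'Evri') → 2
ship_id=7: weight_kg < 575 AND carrier IN ('DHL', 'Evri') → 0
ship_id=8: weight_kg < 575 AND carrier IN ('DHL', 'Evri') → 0
ship_id=9: weight_kg < 824 AND days <= 8 → 1
ship_id=10: weight_kg < 671 AND zone IN ('D', 'E') → 3
ship_id=11: (no match → NULL) → NULL
ship_id=12: weight_kg < 575 AND carrier IN ('DHL', 'Evri') → 0
ship_id=13: weight_kg < 671 AND zone IN ('D', 'E') → 3
ship_id=14: weight_kg < 575 AND carrier IN ('DHL', 'Evri') → 2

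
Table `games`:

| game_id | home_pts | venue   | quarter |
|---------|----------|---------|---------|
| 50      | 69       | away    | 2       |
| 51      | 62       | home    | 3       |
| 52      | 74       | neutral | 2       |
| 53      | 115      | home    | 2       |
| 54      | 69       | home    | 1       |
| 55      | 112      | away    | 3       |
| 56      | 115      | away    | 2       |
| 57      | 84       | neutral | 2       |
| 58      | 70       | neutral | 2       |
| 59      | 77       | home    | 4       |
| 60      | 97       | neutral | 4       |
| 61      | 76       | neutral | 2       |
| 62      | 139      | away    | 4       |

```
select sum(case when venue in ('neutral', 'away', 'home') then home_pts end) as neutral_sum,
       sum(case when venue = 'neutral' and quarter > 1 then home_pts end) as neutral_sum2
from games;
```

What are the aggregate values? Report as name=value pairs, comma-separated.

[neutral_sum: venue in ('neutral', 'away', 'home')]
game_id=50: ✓ → 69
game_id=51: ✓ → 62
game_id=52: ✓ → 74
game_id=53: ✓ → 115
game_id=54: ✓ → 69
game_id=55: ✓ → 112
game_id=56: ✓ → 115
game_id=57: ✓ → 84
game_id=58: ✓ → 70
game_id=59: ✓ → 77
game_id=60: ✓ → 97
game_id=61: ✓ → 76
game_id=62: ✓ → 139
neutral_sum = 69 + 62 + 74 + 115 + 69 + 112 + 115 + 84 + 70 + 77 + 97 + 76 + 139 = 1159
—
[neutral_sum2: venue = 'neutral' and quarter > 1]
game_id=50: ✗
game_id=51: ✗
game_id=52: ✓ → 74
game_id=53: ✗
game_id=54: ✗
game_id=55: ✗
game_id=56: ✗
game_id=57: ✓ → 84
game_id=58: ✓ → 70
game_id=59: ✗
game_id=60: ✓ → 97
game_id=61: ✓ → 76
game_id=62: ✗
neutral_sum2 = 74 + 84 + 70 + 97 + 76 = 401

neutral_sum=1159, neutral_sum2=401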